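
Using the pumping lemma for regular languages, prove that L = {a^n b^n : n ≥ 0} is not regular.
Assume for contradiction that L is regular, and let p ≥ 1 be the pumping length given by the pumping lemma.
Choose s = a^p b^p. Then s ∈ L and |s| = 2p ≥ p.
By the pumping lemma, s = xyz for some x, y, z with |xy| ≤ p, |y| ≥ 1, and xy^i z ∈ L for every i ≥ 0.
Since |xy| ≤ p and the first p symbols of s are all a's, we must have y = a^k for some k with 1 ≤ k ≤ p.

Take i = 0: xy⁰z = a^(p − k) b^p.
This string has p − k a's but p b's, and p − k < p because k ≥ 1. So xy⁰z ∉ L.

This contradicts the pumping lemma, which requires xy^i z ∈ L for all i ≥ 0.
Hence L = {a^n b^n : n ≥ 0} is not regular. ∎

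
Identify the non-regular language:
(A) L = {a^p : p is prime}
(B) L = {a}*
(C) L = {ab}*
(A) {a^p : p is prime}

(A) L = {a^p : p is prime} is NOT regular.

The pumping lemma can be used to prove this:
After pumping, the length becomes composite

The other languages are regular because they can be recognized by finite automata.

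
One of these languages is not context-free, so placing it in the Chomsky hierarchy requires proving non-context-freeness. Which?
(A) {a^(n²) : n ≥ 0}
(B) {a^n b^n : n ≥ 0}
(A) {a^(n²) : n ≥ 0}

(A) {a^(n²) : n ≥ 0} requires the CFL pumping lemma.

- {a^n b^n : n ≥ 0} is context-free (but not regular)
  • Can be shown non-regular with the regular pumping lemma
  • After pumping, the number of a's and b's become unequal

- {a^(n²) : n ≥ 0} is NOT context-free
  • Requires the CFL pumping lemma to prove
  • Gaps between squares grow unboundedly

The CFL pumping lemma is "stronger" in that it can prove non-membership
in the larger class of context-free languages.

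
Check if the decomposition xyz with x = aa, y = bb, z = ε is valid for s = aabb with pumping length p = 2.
Violated: |xy| ≤ p

The decomposition x = aa, y = bb, z = ε for s = aabb with p = 2
violates the constraint: |xy| ≤ p

|xy| = |aabb| = 4 > 2 = p. The decomposition puts too many characters in xy.

Pumping lemma constraints:
1. xyz = s (decomposition is valid)
2. |xy| ≤ p
3. |y| > 0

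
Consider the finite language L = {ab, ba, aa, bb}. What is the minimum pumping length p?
p = 3

For a finite language L, the pumping lemma holds vacuously if p > max|s| for s ∈ L.

The longest string in L = {ab, ba, aa, bb} has length 2.
If p = 3, then no string s ∈ L has |s| ≥ p, so the condition is vacuously true.

The minimum pumping length is p = 3.

Why no smaller p works: for any p ≤ 2, the longest string s ∈ L has |s| = 2 ≥ p, so it would
have to be pumpable; but pumping up (i = 2, 3, ...) produces ever longer strings, which cannot all lie in the
finite language L. So the pumping property fails for every p ≤ 2.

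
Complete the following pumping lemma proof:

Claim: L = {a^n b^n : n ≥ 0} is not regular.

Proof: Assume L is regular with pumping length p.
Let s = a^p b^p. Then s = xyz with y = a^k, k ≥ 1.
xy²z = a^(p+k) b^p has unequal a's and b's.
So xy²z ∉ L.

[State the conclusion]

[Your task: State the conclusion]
This contradicts the pumping lemma for regular languages,
which guarantees xy^i z ∈ L for all i ≥ 0.

Since our assumption that L is regular leads to a contradiction,
we conclude that L = {a^n b^n : n ≥ 0} is NOT regular. ∎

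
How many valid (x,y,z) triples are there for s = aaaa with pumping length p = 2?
3

For s = 'aaaa' with pumping length p = 2:

Constraints: |xy| ≤ 2, |y| > 0

Valid decompositions (|xy| ≤ p, |y| ≥ 1):
  • x='', y='a', z='aaa'
  • x='a', y='a', z='aa'
  • x='', y='aa', z='aa'

Total count: 3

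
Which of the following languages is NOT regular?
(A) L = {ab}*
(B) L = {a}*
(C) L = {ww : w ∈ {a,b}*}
(C) {ww : w ∈ {a,b}*}

(C) L = {ww : w ∈ {a,b}*} is NOT regular.

The pumping lemma can be used to prove this:
After pumping, the two halves no longer match

The other languages are regular because they can be recognized by finite automata.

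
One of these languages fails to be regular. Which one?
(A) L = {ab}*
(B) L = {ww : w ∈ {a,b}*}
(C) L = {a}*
(B) {ww : w ∈ {a,b}*}

(B) L = {ww : w ∈ {a,b}*} is NOT regular.

The pumping lemma can be used to prove this:
After pumping, the two halves no longer match

The other languages are regular because they can be recognized by finite automata.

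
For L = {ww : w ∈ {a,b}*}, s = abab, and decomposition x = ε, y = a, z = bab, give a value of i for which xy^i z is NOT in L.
i = 0

xy⁰z = ε · ε · bab = bab; bab has odd length 3, so it cannot be written as ww and is not in L.
(Other choices also work, e.g. i = 2, 3; only i = 1 is guaranteed to stay in L since xy¹z = s.)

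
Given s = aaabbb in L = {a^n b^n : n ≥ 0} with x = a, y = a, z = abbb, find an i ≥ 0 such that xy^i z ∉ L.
i = 0

xy⁰z = a · ε · abbb = aabbb; aabbb has 2 a's and 3 b's; 2 ≠ 3, so it is not in L.
(Other choices also work, e.g. i = 2, 3; only i = 1 is guaranteed to stay in L since xy¹z = s.)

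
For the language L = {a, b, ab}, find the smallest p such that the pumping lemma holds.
p = 3

For a finite language L, the pumping lemma holds vacuously if p > max|s| for s ∈ L.

The longest string in L = {a, b, ab} has length 2.
If p = 3, then no string s ∈ L has |s| ≥ p, so the condition is vacuously true.

The minimum pumping length is p = 3.

Why no smaller p works: for any p ≤ 2, the longest string s ∈ L has |s| = 2 ≥ p, so it would
have to be pumpable; but pumping up (i = 2, 3, ...) produces ever longer strings, which cannot all lie in the
finite language L. So the pumping property fails for every p ≤ 2.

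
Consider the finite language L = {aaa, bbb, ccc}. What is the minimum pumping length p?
p = 4

For a finite language L, the pumping lemma holds vacuously if p > max|s| for s ∈ L.

The longest string in L = {aaa, bbb, ccc} has length 3.
If p = 4, then no string s ∈ L has |s| ≥ p, so the condition is vacuously true.

The minimum pumping length is p = 4.

Why no smaller p works: for any p ≤ 3, the longest string s ∈ L has |s| = 3 ≥ p, so it would
have to be pumpable; but pumping up (i = 2, 3, ...) produces ever longer strings, which cannot all lie in the
finite language L. So the pumping property fails for every p ≤ 3.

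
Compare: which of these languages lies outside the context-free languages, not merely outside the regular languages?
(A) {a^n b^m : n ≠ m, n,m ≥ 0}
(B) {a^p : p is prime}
(B) {a^p : p is prime}

(B) {a^p : p is prime} requires the CFL pumping lemma.

- {a^n b^m : n ≠ m, n,m ≥ 0} is context-free (but not regular)
  • Can be shown non-regular with the regular pumping lemma
  • After pumping a's, we can make n = m

- {a^p : p is prime} is NOT context-free
  • Requires the CFL pumping lemma to prove
  • The CFL pumping lemma also fails because prime gaps are unbounded

The CFL pumping lemma is "stronger" in that it can prove non-membership
in the larger class of context-free languages.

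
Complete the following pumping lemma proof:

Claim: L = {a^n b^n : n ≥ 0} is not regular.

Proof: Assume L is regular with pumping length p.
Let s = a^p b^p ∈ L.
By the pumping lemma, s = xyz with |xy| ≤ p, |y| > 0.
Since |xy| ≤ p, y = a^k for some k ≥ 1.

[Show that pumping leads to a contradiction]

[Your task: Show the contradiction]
Consider xy²z = a^(p+k) b^p.

Since k ≥ 1, we have p + k > p.
So xy²z has more a's than b's: (p+k) a's vs p b's.
This means xy²z ∉ L because a^n b^n requires equal counts.

This contradicts the pumping lemma which states xy²z ∈ L.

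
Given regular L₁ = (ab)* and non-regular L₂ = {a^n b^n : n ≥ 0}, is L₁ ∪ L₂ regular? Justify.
No — L₁ ∪ L₂ is not regular.

Let U = (ab)* ∪ {a^n b^n}. If U were regular, then U ∩ aa*bb* would be regular (closure under intersection with a regular language). But (ab)* ∩ aa*bb* = {ab} and {a^n b^n} ∩ aa*bb* = {a^n b^n : n ≥ 1}, so U ∩ aa*bb* = {a^n b^n : n ≥ 1}, which is not regular. Hence U is not regular.

Note that the bare facts "L₁ regular, L₂ non-regular" do not settle the question by themselves: the closure of regular languages under ∪, ∩, complement and difference applies only when BOTH operands are regular. With a non-regular operand the result can come out regular or non-regular depending on the specific languages, so one has to work out L₁ ∪ L₂ for this particular pair, as above.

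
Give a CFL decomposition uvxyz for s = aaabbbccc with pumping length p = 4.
u='aa', v='a', x='bb', y='b', z='ccc'

For s = aaabbbccc with pumping length p = 4:

One valid decomposition:
- u = 'aa'
- v = 'a'
- x = 'bb'
- y = 'b'
- z = 'ccc'

Verification:
- uvxyz = 'aa' + 'a' + 'bb' + 'b' + 'ccc' = aaabbbccc ✓
- |vxy| = |'abbb'| = 4 ≤ 4 ✓
- |vy| = |'ab'| = 2 > 0 ✓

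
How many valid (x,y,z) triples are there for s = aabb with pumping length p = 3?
6

For s = 'aabb' with pumping length p = 3:

Constraints: |xy| ≤ 3, |y| > 0

Valid decompositions (|xy| ≤ p, |y| ≥ 1):
  • x='', y='a', z='abb'
  • x='a', y='a', z='bb'
  • x='', y='aa', z='bb'
  • x='aa', y='b', z='b'
  • x='a', y='ab', z='b'
  • x='', y='aab', z='b'

Total count: 6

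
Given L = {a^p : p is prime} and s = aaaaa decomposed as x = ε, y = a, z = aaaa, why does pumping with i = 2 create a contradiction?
xy²z = aaaaaa ∉ L

Pumping with i = 2 replaces y = a by y² = aa:
- Original: s = xyz = aaaaa; aaaaa has length 5, which is prime, so it is in L
- Pumped: xy²z = ε · aa · aaaa = aaaaaa
- aaaaaa has length 6 = 2 × 3, which is not prime, so it is not in L

The pumping lemma would require xy²z ∈ L, so this decomposition yields a contradiction.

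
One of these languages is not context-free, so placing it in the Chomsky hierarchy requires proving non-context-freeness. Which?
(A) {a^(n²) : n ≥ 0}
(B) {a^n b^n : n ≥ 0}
(A) {a^(n²) : n ≥ 0}

(A) {a^(n²) : n ≥ 0} requires the CFL pumping lemma.

- {a^n b^n : n ≥ 0} is context-free (but not regular)
  • Can be shown non-regular with the regular pumping lemma
  • After pumping, the number of a's and b's become unequal

- {a^(n²) : n ≥ 0} is NOT context-free
  • Requires the CFL pumping lemma to prove
  • Gaps between squares grow unboundedly

The CFL pumping lemma is "stronger" in that it can prove non-membership
in the larger class of context-free languages.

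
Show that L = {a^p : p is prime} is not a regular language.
Assume for contradiction that L is regular, and let p ≥ 1 be the pumping length given by the pumping lemma.
Choose a prime q with q ≥ p (one exists because there are infinitely many primes) and let s = a^q. Then s ∈ L and |s| = q ≥ p.
By the pumping lemma, s = xyz for some x, y, z with |xy| ≤ p, |y| ≥ 1, and xy^i z ∈ L for every i ≥ 0.
Here y = a^k for some k with 1 ≤ k ≤ p, and xy^i z = a^(q + (i − 1)k) for every i ≥ 0.

Take i = q + 1: |xy^(q+1) z| = q + qk = q(k + 1).
Both factors satisfy q ≥ 2 and k + 1 ≥ 2, so q(k + 1) is composite, and xy^(q+1) z ∉ L.

This contradicts the pumping lemma, which requires xy^i z ∈ L for all i ≥ 0.
Hence L = {a^p : p is prime} is not regular. ∎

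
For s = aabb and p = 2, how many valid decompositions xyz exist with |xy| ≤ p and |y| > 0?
3

For s = 'aabb' with pumping length p = 2:

Constraints: |xy| ≤ 2, |y| > 0

Valid decompositions (|xy| ≤ p, |y| ≥ 1):
  • x='', y='a', z='abb'
  • x='a', y='a', z='bb'
  • x='', y='aa', z='bb'

Total count: 3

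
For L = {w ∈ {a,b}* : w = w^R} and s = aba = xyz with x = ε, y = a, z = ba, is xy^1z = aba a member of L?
Yes

xy¹z = ε · a · ba = aba.
aba reversed is aba, the same string, so it is a palindrome and is in L.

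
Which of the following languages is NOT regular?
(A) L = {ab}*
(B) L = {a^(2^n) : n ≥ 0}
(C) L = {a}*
(B) {a^(2^n) : n ≥ 0}

(B) L = {a^(2^n) : n ≥ 0} is NOT regular.

The pumping lemma can be used to prove this:
After pumping, length is no longer a power of 2

The other languages are regular because they can be recognized by finite automata.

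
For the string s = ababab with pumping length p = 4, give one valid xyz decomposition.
x = '', y = 'a', z = 'babab'

For s = ababab and p = 4, one valid decomposition is:
- x = '' (length 0)
- y = 'a' (length 1)
- z = 'babab' (length 5)

Verification:
- xyz = '' + 'a' + 'babab' = ababab ✓
- |xy| = 1 ≤ 4 ✓
- |y| = 1 > 0 ✓

All pumping lemma constraints are satisfied.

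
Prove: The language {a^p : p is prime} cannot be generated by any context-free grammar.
Assume for contradiction that L is context-free, and let p ≥ 1 be the pumping length given by the pumping lemma for CFLs.
Choose a prime q with q ≥ p and let s = a^q. Then s ∈ L and |s| = q ≥ p.
By the CFL pumping lemma, s = uvxyz for some u, v, x, y, z with |vxy| ≤ p, |vy| ≥ 1, and uv^i xy^i z ∈ L for every i ≥ 0.
All symbols are a's, so only lengths matter: let k = |vy|, with 1 ≤ k ≤ p. Then |uv^i xy^i z| = q + (i − 1)k.

Take i = q + 1: the length is q + qk = q(k + 1).
Both factors satisfy q ≥ 2 and k + 1 ≥ 2, so q(k + 1) is composite and uv^(q+1) xy^(q+1) z ∉ L.

This contradicts the CFL pumping lemma, which requires uv^i xy^i z ∈ L for all i ≥ 0.
Hence L = {a^p : p is prime} is not context-free. ∎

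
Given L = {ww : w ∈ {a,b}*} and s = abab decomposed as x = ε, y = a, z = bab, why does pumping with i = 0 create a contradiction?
xy⁰z = bab ∉ L

Pumping with i = 0 replaces y = a by y⁰ = ε:
- Original: s = xyz = abab; abab splits into halves ab · ab, which are equal, so it is in L (w = ab)
- Pumped: xy⁰z = ε · ε · bab = bab
- bab has odd length 3, so it cannot be written as ww and is not in L

The pumping lemma would require xy⁰z ∈ L, so this decomposition yields a contradiction.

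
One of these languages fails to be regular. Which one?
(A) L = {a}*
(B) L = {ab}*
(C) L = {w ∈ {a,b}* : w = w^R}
(C) {w ∈ {a,b}* : w = w^R}

(C) L = {w ∈ {a,b}* : w = w^R} is NOT regular.

The pumping lemma can be used to prove this:
After pumping, the string is no longer symmetric

The other languages are regular because they can be recognized by finite automata.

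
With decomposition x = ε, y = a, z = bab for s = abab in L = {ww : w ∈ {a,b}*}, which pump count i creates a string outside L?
i = 0

xy⁰z = ε · ε · bab = bab; bab has odd length 3, so it cannot be written as ww and is not in L.
(Other choices also work, e.g. i = 2, 3; only i = 1 is guaranteed to stay in L since xy¹z = s.)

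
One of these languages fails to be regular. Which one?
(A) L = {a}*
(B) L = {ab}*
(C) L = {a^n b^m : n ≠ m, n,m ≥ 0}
(C) {a^n b^m : n ≠ m, n,m ≥ 0}

(C) L = {a^n b^m : n ≠ m, n,m ≥ 0} is NOT regular.

The pumping lemma can be used to prove this:
After pumping a's, we can make n = m

The other languages are regular because they can be recognized by finite automata.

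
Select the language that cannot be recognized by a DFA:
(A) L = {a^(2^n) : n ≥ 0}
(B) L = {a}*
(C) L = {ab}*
(A) {a^(2^n) : n ≥ 0}

(A) L = {a^(2^n) : n ≥ 0} is NOT regular.

The pumping lemma can be used to prove this:
After pumping, length is no longer a power of 2

The other languages are regular because they can be recognized by finite automata.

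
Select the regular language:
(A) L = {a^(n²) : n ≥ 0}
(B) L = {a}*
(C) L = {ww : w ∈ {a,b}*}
(B) {a}*

(B) L = {a}* is regular.

This can be recognized by a finite automaton (DFA/NFA).
Regular expressions like {a}* define regular languages.

The other choices are not regular:
- {a^(n²) : n ≥ 0}: After pumping, length is no longer a perfect square
- {ww : w ∈ {a,b}*}: After pumping, the two halves no longer match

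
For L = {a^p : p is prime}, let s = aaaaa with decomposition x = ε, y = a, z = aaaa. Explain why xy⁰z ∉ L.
xy⁰z = aaaa ∉ L

Pumping with i = 0 replaces y = a by y⁰ = ε:
- Original: s = xyz = aaaaa; aaaaa has length 5, which is prime, so it is in L
- Pumped: xy⁰z = ε · ε · aaaa = aaaa
- aaaa has length 4 = 2 × 2, which is not prime, so it is not in L

The pumping lemma would require xy⁰z ∈ L, so this decomposition yields a contradiction.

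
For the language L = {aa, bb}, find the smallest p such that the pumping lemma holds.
p = 3

For a finite language L, the pumping lemma holds vacuously if p > max|s| for s ∈ L.

The longest string in L = {aa, bb} has length 2.
If p = 3, then no string s ∈ L has |s| ≥ p, so the condition is vacuously true.

The minimum pumping length is p = 3.

Why no smaller p works: for any p ≤ 2, the longest string s ∈ L has |s| = 2 ≥ p, so it would
have to be pumpable; but pumping up (i = 2, 3, ...) produces ever longer strings, which cannot all lie in the
finite language L. So the pumping property fails for every p ≤ 2.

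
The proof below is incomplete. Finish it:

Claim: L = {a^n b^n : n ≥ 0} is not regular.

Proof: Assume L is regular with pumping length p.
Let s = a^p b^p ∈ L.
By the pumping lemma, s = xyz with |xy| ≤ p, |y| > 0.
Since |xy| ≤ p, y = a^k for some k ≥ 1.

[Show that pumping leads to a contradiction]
Consider xy²z = a^(p+k) b^p.

Since k ≥ 1, we have p + k > p.
So xy²z has more a's than b's: (p+k) a's vs p b's.
This means xy²z ∉ L because a^n b^n requires equal counts.

This contradicts the pumping lemma which states xy²z ∈ L.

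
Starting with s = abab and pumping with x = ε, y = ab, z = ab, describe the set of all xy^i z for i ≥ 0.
{xy^i z : i ≥ 0} = {(ab)^(i+1) : i ≥ 0} = {ab, abab, ababab, ...}

With x = ε, y = ab, z = ab: Pumping 'ab' gives strings of alternating a's and b's.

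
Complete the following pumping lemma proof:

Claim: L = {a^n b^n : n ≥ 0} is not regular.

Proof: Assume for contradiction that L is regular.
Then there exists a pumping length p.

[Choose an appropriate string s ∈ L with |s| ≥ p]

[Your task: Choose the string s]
s = a^p b^p

This string is in L (has equal a's and b's) and has length 2p ≥ p.
Any decomposition xyz with |xy| ≤ p means y consists only of a's,
so pumping will unbalance the counts.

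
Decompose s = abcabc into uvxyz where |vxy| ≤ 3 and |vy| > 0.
u='ab', v='c', x='a', y='b', z='c'

For s = abcabc with pumping length p = 3:

One valid decomposition:
- u = 'ab'
- v = 'c'
- x = 'a'
- y = 'b'
- z = 'c'

Verification:
- uvxyz = 'ab' + 'c' + 'a' + 'b' + 'c' = abcabc ✓
- |vxy| = |'cab'| = 3 ≤ 3 ✓
- |vy| = |'cb'| = 2 > 0 ✓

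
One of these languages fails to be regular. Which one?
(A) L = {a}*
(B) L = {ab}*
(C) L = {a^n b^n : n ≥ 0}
(C) {a^n b^n : n ≥ 0}

(C) L = {a^n b^n : n ≥ 0} is NOT regular.

The pumping lemma can be used to prove this:
After pumping, the number of a's and b's become unequal

The other languages are regular because they can be recognized by finite automata.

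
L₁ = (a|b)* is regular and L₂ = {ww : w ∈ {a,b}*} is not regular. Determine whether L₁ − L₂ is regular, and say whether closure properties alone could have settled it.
No — L₁ − L₂ is not regular.

L₁ − L₂ is the complement of {ww} within {a,b}*. If it were regular, its complement {ww} would be regular as well (regular languages are closed under complement) — contradiction. So L₁ − L₂ is not regular.

Note that the bare facts "L₁ regular, L₂ non-regular" do not settle the question by themselves: the closure of regular languages under ∪, ∩, complement and difference applies only when BOTH operands are regular. With a non-regular operand the result can come out regular or non-regular depending on the specific languages, so one has to work out L₁ − L₂ for this particular pair, as above.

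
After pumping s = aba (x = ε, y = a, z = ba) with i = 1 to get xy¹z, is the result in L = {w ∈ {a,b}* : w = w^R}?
Yes

xy¹z = ε · a · ba = aba.
aba reversed is aba, the same string, so it is a palindrome and is in L.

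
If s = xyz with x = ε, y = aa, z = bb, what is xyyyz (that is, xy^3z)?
aaaaaabb

Given x = '', y = 'aa', z = 'bb' and i = 3:

xy^3z = x + y·y·...·y (3 times) + z
       = '' + 'aa'^3 + 'bb'
       = '' + 'aaaaaa' + 'bb'
       = 'aaaaaabb'

The pumped string is 'aaaaaabb' with length 8.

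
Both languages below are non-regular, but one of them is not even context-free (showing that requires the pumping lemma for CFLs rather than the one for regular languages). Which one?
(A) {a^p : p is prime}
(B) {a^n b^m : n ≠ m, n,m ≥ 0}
(A) {a^p : p is prime}

(A) {a^p : p is prime} requires the CFL pumping lemma.

- {a^n b^m : n ≠ m, n,m ≥ 0} is context-free (but not regular)
  • Can be shown non-regular with the regular pumping lemma
  • After pumping a's, we can make n = m

- {a^p : p is prime} is NOT context-free
  • Requires the CFL pumping lemma to prove
  • The CFL pumping lemma also fails because prime gaps are unbounded

The CFL pumping lemma is "stronger" in that it can prove non-membership
in the larger class of context-free languages.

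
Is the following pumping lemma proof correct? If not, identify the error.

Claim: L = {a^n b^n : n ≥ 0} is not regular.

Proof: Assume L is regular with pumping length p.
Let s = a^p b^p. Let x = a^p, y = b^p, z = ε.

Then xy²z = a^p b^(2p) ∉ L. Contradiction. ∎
The proof is INCORRECT.

Error: The decomposition violates |xy| ≤ p.
With x = a^p and y = b^p, we have |xy| = 2p > p.
The pumping lemma requires |xy| ≤ p, so y must be within the first p characters.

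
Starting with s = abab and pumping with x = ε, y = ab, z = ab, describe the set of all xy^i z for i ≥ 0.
{xy^i z : i ≥ 0} = {(ab)^(i+1) : i ≥ 0} = {ab, abab, ababab, ...}

With x = ε, y = ab, z = ab: Pumping 'ab' gives strings of alternating a's and b's.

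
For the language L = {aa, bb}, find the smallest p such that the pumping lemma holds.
p = 3

For a finite language L, the pumping lemma holds vacuously if p > max|s| for s ∈ L.

The longest string in L = {aa, bb} has length 2.
If p = 3, then no string s ∈ L has |s| ≥ p, so the condition is vacuously true.

The minimum pumping length is p = 3.

Why no smaller p works: for any p ≤ 2, the longest string s ∈ L has |s| = 2 ≥ p, so it would
have to be pumpable; but pumping up (i = 2, 3, ...) produces ever longer strings, which cannot all lie in the
finite language L. So the pumping property fails for every p ≤ 2.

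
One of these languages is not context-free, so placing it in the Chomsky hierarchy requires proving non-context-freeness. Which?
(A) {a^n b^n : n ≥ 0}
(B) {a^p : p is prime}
(B) {a^p : p is prime}

(B) {a^p : p is prime} requires the CFL pumping lemma.

- {a^n b^n : n ≥ 0} is context-free (but not regular)
  • Can be shown non-regular with the regular pumping lemma
  • After pumping, the number of a's and b's become unequal

- {a^p : p is prime} is NOT context-free
  • Requires the CFL pumping lemma to prove
  • The CFL pumping lemma also fails because prime gaps are unbounded

The CFL pumping lemma is "stronger" in that it can prove non-membership
in the larger class of context-free languages.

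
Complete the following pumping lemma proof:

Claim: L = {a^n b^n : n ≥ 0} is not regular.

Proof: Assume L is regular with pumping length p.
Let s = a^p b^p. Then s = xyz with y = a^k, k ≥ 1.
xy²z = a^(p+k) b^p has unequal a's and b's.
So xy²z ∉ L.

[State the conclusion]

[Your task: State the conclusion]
This contradicts the pumping lemma for regular languages,
which guarantees xy^i z ∈ L for all i ≥ 0.

Since our assumption that L is regular leads to a contradiction,
we conclude that L = {a^n b^n : n ≥ 0} is NOT regular. ∎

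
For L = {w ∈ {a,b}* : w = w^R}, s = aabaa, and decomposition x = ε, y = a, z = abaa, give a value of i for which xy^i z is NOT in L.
i = 2

xy²z = ε · aa · abaa = aaabaa; aaabaa reversed is aabaaa ≠ aaabaa, so it is not a palindrome and is not in L.
(Other choices also work, e.g. i = 0, 3; only i = 1 is guaranteed to stay in L since xy¹z = s.)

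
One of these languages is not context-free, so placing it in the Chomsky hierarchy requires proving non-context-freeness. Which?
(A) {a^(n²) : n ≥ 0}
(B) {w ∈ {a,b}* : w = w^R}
(A) {a^(n²) : n ≥ 0}

(A) {a^(n²) : n ≥ 0} requires the CFL pumping lemma.

- {w ∈ {a,b}* : w = w^R} is context-free (but not regular)
  • Can be shown non-regular with the regular pumping lemma
  • After pumping, the string is no longer symmetric

- {a^(n²) : n ≥ 0} is NOT context-free
  • Requires the CFL pumping lemma to prove
  • Gaps between squares grow unboundedly

The CFL pumping lemma is "stronger" in that it can prove non-membership
in the larger class of context-free languages.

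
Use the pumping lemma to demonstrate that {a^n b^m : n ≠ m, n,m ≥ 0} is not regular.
Assume for contradiction that L is regular, and let p ≥ 1 be the pumping length given by the pumping lemma.
Choose s = a^p b^(p + p!). Then s ∈ L because p ≠ p + p! (as p! ≥ 1), and |s| ≥ p.
By the pumping lemma, s = xyz for some x, y, z with |xy| ≤ p, |y| ≥ 1, and xy^i z ∈ L for every i ≥ 0.
Since |xy| ≤ p and the first p symbols of s are all a's, y = a^k for some k with 1 ≤ k ≤ p.
For every i ≥ 0, xy^i z = a^(p + (i − 1)k) b^(p + p!).

Because 1 ≤ k ≤ p, k divides p!. Let t = p!/k (a positive integer) and take i = t + 1.
Then the number of a's is p + tk = p + p!, which equals the number of b's.
So xy^(t+1) z = a^(p + p!) b^(p + p!) has equally many a's and b's and is NOT in L.

This contradicts the pumping lemma, which requires xy^i z ∈ L for all i ≥ 0.
Hence L = {a^n b^m : n ≠ m, n,m ≥ 0} is not regular. ∎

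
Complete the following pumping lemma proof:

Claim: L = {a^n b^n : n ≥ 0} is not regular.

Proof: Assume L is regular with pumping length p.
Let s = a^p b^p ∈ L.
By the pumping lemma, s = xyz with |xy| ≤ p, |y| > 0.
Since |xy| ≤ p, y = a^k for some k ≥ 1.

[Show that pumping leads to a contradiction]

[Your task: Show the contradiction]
Consider xy²z = a^(p+k) b^p.

Since k ≥ 1, we have p + k > p.
So xy²z has more a's than b's: (p+k) a's vs p b's.
This means xy²z ∉ L because a^n b^n requires equal counts.

This contradicts the pumping lemma which states xy²z ∈ L.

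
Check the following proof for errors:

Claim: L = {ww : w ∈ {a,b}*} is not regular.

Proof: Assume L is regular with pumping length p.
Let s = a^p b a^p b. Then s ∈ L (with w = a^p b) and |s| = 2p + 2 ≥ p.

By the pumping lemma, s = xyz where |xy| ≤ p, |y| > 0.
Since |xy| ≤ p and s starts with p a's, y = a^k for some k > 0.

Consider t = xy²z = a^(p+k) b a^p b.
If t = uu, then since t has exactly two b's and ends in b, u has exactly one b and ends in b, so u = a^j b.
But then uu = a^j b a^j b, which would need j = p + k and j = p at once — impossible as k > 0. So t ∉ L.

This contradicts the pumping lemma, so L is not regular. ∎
The proof is correct.

This proof is valid because:
1. s = a^p b a^p b is in L and is chosen in terms of p, so |s| ≥ p holds for every p
2. The decomposition analysis is correct: |xy| ≤ p forces y to lie inside the leading a's
3. The contradiction is valid: the argument shows a^(p+k) b a^p b cannot be split into two equal halves
4. The conclusion follows logically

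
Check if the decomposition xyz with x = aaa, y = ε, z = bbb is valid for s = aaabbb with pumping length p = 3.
Violated: |y| > 0

The decomposition x = aaa, y = ε, z = bbb for s = aaabbb with p = 3
violates the constraint: |y| > 0

|y| = 0, but the pumping lemma requires |y| > 0 (y must be non-empty).

Pumping lemma constraints:
1. xyz = s (decomposition is valid)
2. |xy| ≤ p
3. |y| > 0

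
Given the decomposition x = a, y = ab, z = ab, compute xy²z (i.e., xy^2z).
aababab

Given x = 'a', y = 'ab', z = 'ab' and i = 2:

xy^2z = x + y·y·...·y (2 times) + z
       = 'a' + 'ab'^2 + 'ab'
       = 'a' + 'abab' + 'ab'
       = 'aababab'

The pumped string is 'aababab' with length 7.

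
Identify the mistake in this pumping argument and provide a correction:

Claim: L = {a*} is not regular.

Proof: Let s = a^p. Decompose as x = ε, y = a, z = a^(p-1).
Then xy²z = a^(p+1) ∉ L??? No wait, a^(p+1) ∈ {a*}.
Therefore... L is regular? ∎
Error: The proof attempts to show a*  is not regular, but a* IS regular!

Correction: a* is a regular language (recognized by a simple DFA with one accepting state and self-loop on 'a'). The pumping lemma can only prove non-regularity, not regularity. For regular languages, pumping always works.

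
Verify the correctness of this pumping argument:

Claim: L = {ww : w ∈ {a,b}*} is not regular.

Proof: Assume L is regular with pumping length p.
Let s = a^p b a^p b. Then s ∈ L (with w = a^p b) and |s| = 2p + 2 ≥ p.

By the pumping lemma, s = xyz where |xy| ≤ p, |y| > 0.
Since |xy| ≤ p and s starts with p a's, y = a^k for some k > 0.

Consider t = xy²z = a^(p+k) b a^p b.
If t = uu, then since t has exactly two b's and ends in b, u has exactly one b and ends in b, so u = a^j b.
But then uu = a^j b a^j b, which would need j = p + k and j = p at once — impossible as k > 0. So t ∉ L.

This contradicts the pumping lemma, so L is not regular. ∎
The proof is correct.

This proof is valid because:
1. s = a^p b a^p b is in L and is chosen in terms of p, so |s| ≥ p holds for every p
2. The decomposition analysis is correct: |xy| ≤ p forces y to lie inside the leading a's
3. The contradiction is valid: the argument shows a^(p+k) b a^p b cannot be split into two equal halves
4. The conclusion follows logically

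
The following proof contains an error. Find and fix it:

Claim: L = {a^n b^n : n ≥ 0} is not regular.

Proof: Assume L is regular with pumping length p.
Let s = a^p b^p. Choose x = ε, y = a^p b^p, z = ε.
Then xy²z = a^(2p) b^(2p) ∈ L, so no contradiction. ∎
Error: The decomposition violates |xy| ≤ p. With y = a^p b^p, |xy| = |y| = 2p > p. (The proof also miscomputes xy²z, which would be a^p b^p a^p b^p rather than a^(2p) b^(2p), and it wrongly treats one harmless decomposition as settling the matter — the prover does not get to choose the decomposition.)

Correction: The pumping lemma requires |xy| ≤ p, and the argument must handle every decomposition satisfying |xy| ≤ p, |y| ≥ 1. Since s starts with p a's, any such y consists only of a's, say y = a^k with k ≥ 1. Then xy²z = a^(p+k) b^p has unequal numbers of a's and b's, so xy²z ∉ L — the required contradiction.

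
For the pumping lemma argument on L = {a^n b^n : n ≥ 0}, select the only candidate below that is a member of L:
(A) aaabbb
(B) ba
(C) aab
(A) aaabbb

The pumping lemma is applied to a string s that lies in L, so first check membership of each option:
- (A) aaabbb = a^3 b^3 has equal counts (3 = 3), so it is in L ✓
- (B) ba has an a after a b, so it is not of the form a^n b^n and is not in L ✗
- (C) aab has 2 a's and 1 b's; 2 ≠ 1, so it is not in L ✗

Only (A) aaabbb is in L, so it is the only candidate that could play the role of s.
(In a complete proof one picks s in terms of the pumping length p so that |s| ≥ p is guaranteed; a fixed string like aaabbb illustrates the shape of such an s.)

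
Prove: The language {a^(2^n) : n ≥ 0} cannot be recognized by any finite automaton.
Assume for contradiction that L is regular, and let p ≥ 1 be the pumping length given by the pumping lemma.
Choose s = a^(2^p). Then s ∈ L and |s| = 2^p ≥ p.
By the pumping lemma, s = xyz for some x, y, z with |xy| ≤ p, |y| ≥ 1, and xy^i z ∈ L for every i ≥ 0.
Here y = a^k for some k with 1 ≤ k ≤ |xy| ≤ p, and p < 2^p.

Take i = 2: |xy²z| = 2^p + k.
Now 2^p < 2^p + k ≤ 2^p + p < 2^p + 2^p = 2^(p+1).
So |xy²z| lies strictly between the consecutive powers of two 2^p and 2^(p+1), hence is not a power of 2, and xy²z ∉ L.

This contradicts the pumping lemma, which requires xy^i z ∈ L for all i ≥ 0.
Hence L = {a^(2^n) : n ≥ 0} is not regular. ∎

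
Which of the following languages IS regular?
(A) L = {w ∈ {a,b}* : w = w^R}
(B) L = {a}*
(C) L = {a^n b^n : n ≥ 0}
(B) {a}*

(B) L = {a}* is regular.

This can be recognized by a finite automaton (DFA/NFA).
Regular expressions like {a}* define regular languages.

The other choices are not regular:
- {w ∈ {a,b}* : w = w^R}: After pumping, the string is no longer symmetric
- {a^n b^n : n ≥ 0}: After pumping, the number of a's and b's become unequal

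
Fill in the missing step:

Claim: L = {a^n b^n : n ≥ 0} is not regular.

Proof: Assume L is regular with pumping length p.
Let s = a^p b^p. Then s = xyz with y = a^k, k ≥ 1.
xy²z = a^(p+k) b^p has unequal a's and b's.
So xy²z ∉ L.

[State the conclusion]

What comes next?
This contradicts the pumping lemma for regular languages,
which guarantees xy^i z ∈ L for all i ≥ 0.

Since our assumption that L is regular leads to a contradiction,
we conclude that L = {a^n b^n : n ≥ 0} is NOT regular. ∎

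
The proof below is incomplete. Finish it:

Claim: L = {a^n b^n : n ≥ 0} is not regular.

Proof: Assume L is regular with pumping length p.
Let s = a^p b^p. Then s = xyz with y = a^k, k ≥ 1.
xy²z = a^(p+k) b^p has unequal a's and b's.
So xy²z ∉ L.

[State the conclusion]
This contradicts the pumping lemma for regular languages,
which guarantees xy^i z ∈ L for all i ≥ 0.

Since our assumption that L is regular leads to a contradiction,
we conclude that L = {a^n b^n : n ≥ 0} is NOT regular. ∎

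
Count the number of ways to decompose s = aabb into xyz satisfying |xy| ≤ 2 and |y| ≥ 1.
3

For s = 'aabb' with pumping length p = 2:

Constraints: |xy| ≤ 2, |y| > 0

Valid decompositions (|xy| ≤ p, |y| ≥ 1):
  • x='', y='a', z='abb'
  • x='a', y='a', z='bb'
  • x='', y='aa', z='bb'

Total count: 3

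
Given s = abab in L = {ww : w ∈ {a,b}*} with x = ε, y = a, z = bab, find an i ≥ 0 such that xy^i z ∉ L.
i = 3

xy³z = ε · aaa · bab = aaabab; aaabab has length 6; its halves are aaa and bab, which differ, so it is not in L.
(Other choices also work, e.g. i = 0, 2; only i = 1 is guaranteed to stay in L since xy¹z = s.)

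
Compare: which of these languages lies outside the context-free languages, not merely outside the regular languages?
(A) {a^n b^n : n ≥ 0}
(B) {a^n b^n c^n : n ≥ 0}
(B) {a^n b^n c^n : n ≥ 0}

(B) {a^n b^n c^n : n ≥ 0} requires the CFL pumping lemma.

- {a^n b^n : n ≥ 0} is context-free (but not regular)
  • Can be shown non-regular with the regular pumping lemma
  • After pumping, the number of a's and b's become unequal

- {a^n b^n c^n : n ≥ 0} is NOT context-free
  • Requires the CFL pumping lemma to prove
  • Cannot maintain three equal counts simultaneously

The CFL pumping lemma is "stronger" in that it can prove non-membership
in the larger class of context-free languages.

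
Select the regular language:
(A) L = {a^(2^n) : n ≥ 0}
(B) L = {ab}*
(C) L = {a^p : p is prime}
(B) {ab}*

(B) L = {ab}* is regular.

This can be recognized by a finite automaton (DFA/NFA).
Regular expressions like {ab}* define regular languages.

The other choices are not regular:
- {a^(2^n) : n ≥ 0}: After pumping, length is no longer a power of 2
- {a^p : p is prime}: After pumping, the length becomes composite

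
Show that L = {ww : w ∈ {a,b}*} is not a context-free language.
Assume for contradiction that L is context-free, and let p ≥ 1 be the pumping length given by the pumping lemma for CFLs.
Choose s = a^p b^p a^p b^p. Then s ∈ L (take w = a^p b^p) and |s| = 4p ≥ p.
By the CFL pumping lemma, s = uvxyz for some u, v, x, y, z with |vxy| ≤ p, |vy| ≥ 1, and uv^i xy^i z ∈ L for every i ≥ 0.

Write s as four blocks A₁ B₁ A₂ B₂ with A₁ = A₂ = a^p and B₁ = B₂ = b^p. Since |vxy| ≤ p, the window vxy lies inside at most two adjacent blocks. Take i = 0 and let t = uxz, so |t| = 4p − |vy| with 1 ≤ |vy| ≤ p. If |t| is odd, t ∉ L immediately, so assume |vy| is even (hence |vy| ≥ 2) and |t|/2 = 2p − |vy|/2, which satisfies p ≤ |t|/2 ≤ 2p − 1.

Case 1 (vxy inside A₁B₁): t = a^(p−j) b^(p−l) a^p b^p with j + l = |vy|. The second half of t has length < 2p, so it is a suffix of the trailing a^p b^p and ends in b; the first half is a^(p−j) b^(p−l) a^((j+l)/2), which ends in a because (j+l)/2 ≥ 1. The halves differ, so t ∉ L.

Case 2 (vxy inside B₁A₂, straddling the middle): t = a^p b^(p−j) a^(p−l) b^p with j + l = |vy|. If t = ww, then w is a prefix of t of length ≥ p, so w begins with a^p; and w is a suffix of t of length ≥ p, so w ends with b^p. That forces |w| ≥ 2p, contradicting |w| = |t|/2 ≤ 2p − 1. So t ∉ L.

Case 3 (vxy inside A₂B₂): t = a^p b^p a^(p−j) b^(p−l) with j + l = |vy|. The first half of t is a prefix of a^p b^p, so it begins with a; the second half is b^((j+l)/2) a^(p−j) b^(p−l), which begins with b. The halves differ, so t ∉ L.

In every case uv⁰xy⁰z = uxz ∉ L.

This contradicts the CFL pumping lemma, which requires uv^i xy^i z ∈ L for all i ≥ 0.
Hence L = {ww : w ∈ {a,b}*} is not context-free. ∎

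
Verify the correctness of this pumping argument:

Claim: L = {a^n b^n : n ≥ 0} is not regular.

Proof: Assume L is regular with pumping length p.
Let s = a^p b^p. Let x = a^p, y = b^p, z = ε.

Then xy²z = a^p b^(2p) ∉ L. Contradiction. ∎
The proof is INCORRECT.

Error: The decomposition violates |xy| ≤ p.
With x = a^p and y = b^p, we have |xy| = 2p > p.
The pumping lemma requires |xy| ≤ p, so y must be within the first p characters.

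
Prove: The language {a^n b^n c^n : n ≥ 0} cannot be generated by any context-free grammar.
Assume for contradiction that L is context-free, and let p ≥ 1 be the pumping length given by the pumping lemma for CFLs.
Choose s = a^p b^p c^p. Then s ∈ L and |s| = 3p ≥ p.
By the CFL pumping lemma, s = uvxyz for some u, v, x, y, z with |vxy| ≤ p, |vy| ≥ 1, and uv^i xy^i z ∈ L for every i ≥ 0.

Because |vxy| ≤ p, the window vxy cannot contain both an a and a c: any substring of s containing both must include the entire block b^p plus at least one a and one c, so it has length ≥ p + 2 > p.
Hence at least one of the letters a, c does not occur in vy at all.

Take i = 0: the string uxz is obtained from s by deleting |vy| ≥ 1 symbols, so |uxz| = 3p − |vy| < 3p.
But the letter (a or c) that does not occur in vy still occurs exactly p times in uxz. Every string of L with exactly p copies of some letter is a^p b^p c^p, of length 3p. Since |uxz| < 3p, uxz ∉ L.

This contradicts the CFL pumping lemma, which requires uv^i xy^i z ∈ L for all i ≥ 0.
Hence L = {a^n b^n c^n : n ≥ 0} is not context-free. ∎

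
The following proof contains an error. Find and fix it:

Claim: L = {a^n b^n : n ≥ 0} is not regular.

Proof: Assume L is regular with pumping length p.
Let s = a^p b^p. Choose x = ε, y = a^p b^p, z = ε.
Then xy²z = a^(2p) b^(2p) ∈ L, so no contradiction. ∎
Error: The decomposition violates |xy| ≤ p. With y = a^p b^p, |xy| = |y| = 2p > p. (The proof also miscomputes xy²z, which would be a^p b^p a^p b^p rather than a^(2p) b^(2p), and it wrongly treats one harmless decomposition as settling the matter — the prover does not get to choose the decomposition.)

Correction: The pumping lemma requires |xy| ≤ p, and the argument must handle every decomposition satisfying |xy| ≤ p, |y| ≥ 1. Since s starts with p a's, any such y consists only of a's, say y = a^k with k ≥ 1. Then xy²z = a^(p+k) b^p has unequal numbers of a's and b's, so xy²z ∉ L — the required contradiction.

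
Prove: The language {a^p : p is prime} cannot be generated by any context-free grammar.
Assume for contradiction that L is context-free, and let p ≥ 1 be the pumping length given by the pumping lemma for CFLs.
Choose a prime q with q ≥ p and let s = a^q. Then s ∈ L and |s| = q ≥ p.
By the CFL pumping lemma, s = uvxyz for some u, v, x, y, z with |vxy| ≤ p, |vy| ≥ 1, and uv^i xy^i z ∈ L for every i ≥ 0.
All symbols are a's, so only lengths matter: let k = |vy|, with 1 ≤ k ≤ p. Then |uv^i xy^i z| = q + (i − 1)k.

Take i = q + 1: the length is q + qk = q(k + 1).
Both factors satisfy q ≥ 2 and k + 1 ≥ 2, so q(k + 1) is composite and uv^(q+1) xy^(q+1) z ∉ L.

This contradicts the CFL pumping lemma, which requires uv^i xy^i z ∈ L for all i ≥ 0.
Hence L = {a^p : p is prime} is not context-free. ∎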